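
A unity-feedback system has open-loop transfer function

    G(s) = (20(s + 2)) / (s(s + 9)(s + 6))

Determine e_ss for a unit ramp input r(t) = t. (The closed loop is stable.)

G(s) has one pole at the origin.
This is a Type 1 system. Kv = lim_{s→0} s·G(s) = 40/54 = 20/27.
e_ss = 1/Kv = 1/(20/27) = 27/20 ≈ 1.350.

e_ss = 1.350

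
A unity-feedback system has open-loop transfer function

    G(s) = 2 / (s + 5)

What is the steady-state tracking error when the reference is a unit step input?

G(s) has no poles at the origin.
This is a Type 0 system. Kp = lim_{s→0} G(s) = 2/5.
e_ss = 1/(1 + Kp) = 1/(1 + 2/5) = 5/7 ≈ 0.7143.

e_ss = 0.7143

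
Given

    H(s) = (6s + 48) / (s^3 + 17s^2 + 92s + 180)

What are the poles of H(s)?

s = -4 + 2j, -4 - 2j, -9

The poles are the roots of the denominator s^3 + 17s^2 + 92s + 180 = 0.
Trying s = -9: the polynomial evaluates to 0, so (s + 9) is a factor.
Dividing out leaves s^2 + 8s + 20 = 0.
The quadratic formula then gives s = -4 ± 2j.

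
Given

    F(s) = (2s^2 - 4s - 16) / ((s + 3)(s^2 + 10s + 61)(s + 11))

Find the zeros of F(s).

s = -2, 4

Set the numerator to zero: 2s^2 - 4s - 16 = 0, i.e. 2·(s^2 - 2s - 8) = 0.
Factoring: (s + 2)(s - 4) = 0.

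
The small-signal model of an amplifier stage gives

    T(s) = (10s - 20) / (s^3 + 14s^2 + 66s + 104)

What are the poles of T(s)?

The poles are the roots of the denominator s^3 + 14s^2 + 66s + 104 = 0.
Trying s = -4: the polynomial evaluates to 0, so (s + 4) is a factor.
Dividing out leaves s^2 + 10s + 26 = 0.
The quadratic formula then gives s = -5 ± 1j.

s = -5 ± j, -4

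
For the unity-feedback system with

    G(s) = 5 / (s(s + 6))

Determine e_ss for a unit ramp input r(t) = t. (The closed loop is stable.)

e_ss = 1.200

G(s) has one pole at the origin.
This is a Type 1 system. Kv = lim_{s→0} s·G(s) = 5/6.
e_ss = 1/Kv = 1/(5/6) = 6/5 ≈ 1.200.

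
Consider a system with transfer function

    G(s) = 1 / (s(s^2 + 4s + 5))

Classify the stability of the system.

The poles can be read from the denominator factors: s = 0, -2 ± j.
Since the simple pole(s) at s = 0 lie on the jω-axis with none in the right half-plane, the system is marginally stable.

marginally stable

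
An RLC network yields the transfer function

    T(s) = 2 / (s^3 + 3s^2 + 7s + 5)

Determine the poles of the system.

s = -1 ± 2j, -1

The poles are the roots of the denominator s^3 + 3s^2 + 7s + 5 = 0.
Trying s = -1: the polynomial evaluates to 0, so (s + 1) is a factor.
Dividing out leaves s^2 + 2s + 5 = 0.
The quadratic formula then gives s = -1 ± 2j.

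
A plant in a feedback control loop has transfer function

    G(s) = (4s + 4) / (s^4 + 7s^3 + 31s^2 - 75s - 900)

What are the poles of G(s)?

s = -5, 4, -3 ± 6j

The poles are the roots of the denominator s^4 + 7s^3 + 31s^2 - 75s - 900 = 0.
Trying s = -5: the polynomial evaluates to 0, so (s + 5) is a factor.
Dividing out leaves s^3 + 2s^2 + 21s - 180 = 0.
This factors further as (s - 4)(s^2 + 6s + 45) = 0.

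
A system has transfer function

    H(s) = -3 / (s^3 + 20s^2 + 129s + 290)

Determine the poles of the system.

s = -5 + 2j, -5 - 2j, -10

The poles are the roots of the denominator s^3 + 20s^2 + 129s + 290 = 0.
Trying s = -10: the polynomial evaluates to 0, so (s + 10) is a factor.
Dividing out leaves s^2 + 10s + 29 = 0.
The quadratic formula then gives s = -5 ± 2j.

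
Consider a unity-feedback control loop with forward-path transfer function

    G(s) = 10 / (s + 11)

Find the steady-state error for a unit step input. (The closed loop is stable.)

G(s) has no poles at the origin.
This is a Type 0 system. Kp = lim_{s→0} G(s) = 10/11.
e_ss = 1/(1 + Kp) = 1/(1 + 10/11) = 11/21 ≈ 0.5238.

e_ss = 0.5238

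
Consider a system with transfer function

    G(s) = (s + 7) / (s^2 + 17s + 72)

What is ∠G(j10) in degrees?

∠G(j10) ≈ -44.34°

At s = j10: numerator = 7 + j10, denominator = -28 + j170.
∠G = ∠num − ∠den = 55.008° − (99.353°) = -44.34°.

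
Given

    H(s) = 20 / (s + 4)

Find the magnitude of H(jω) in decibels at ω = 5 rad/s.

|H(j5)|_dB ≈ 9.89 dB

Substitute s = j5: numerator = 20, denominator = 4 + j5.
|H(j5)| = |20| / |4 + j5| = 20 / 6.4031 ≈ 3.123.
In decibels: 20·log₁₀(3.123) ≈ 9.89 dB.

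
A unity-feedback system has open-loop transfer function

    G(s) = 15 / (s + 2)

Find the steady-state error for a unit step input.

e_ss = 0.1176

G(s) has no poles at the origin.
This is a Type 0 system. Kp = lim_{s→0} G(s) = 15/2.
e_ss = 1/(1 + Kp) = 1/(1 + 15/2) = 2/17 ≈ 0.1176.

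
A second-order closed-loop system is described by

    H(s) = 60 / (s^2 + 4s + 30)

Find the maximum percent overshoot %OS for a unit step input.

Comparing s^2 + 4s + 30 to s^2 + 2ζωₙs + ωₙ²: ωₙ = √30 ≈ 5.477 rad/s and ζ = 4/(2·√30) ≈ 0.3651.
%OS = 100·exp(−πζ/√(1−ζ²)) = 100·exp(−π·0.3651/√(1−0.3651²)) ≈ 29.2%.

%OS ≈ 29.2%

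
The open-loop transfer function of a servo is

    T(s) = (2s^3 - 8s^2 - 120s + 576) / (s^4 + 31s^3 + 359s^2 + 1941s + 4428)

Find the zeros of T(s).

Set the numerator to zero: 2s^3 - 8s^2 - 120s + 576 = 0, i.e. 2·(s^3 - 4s^2 - 60s + 288) = 0.
Factoring: (s + 8)(s - 6)^2 = 0.

s = -8, 6, 6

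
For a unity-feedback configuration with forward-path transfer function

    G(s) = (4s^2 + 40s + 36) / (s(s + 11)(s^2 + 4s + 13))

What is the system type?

The denominator has 1 factor of s at the origin (free integrator), so this is a Type 1 system.

Type 1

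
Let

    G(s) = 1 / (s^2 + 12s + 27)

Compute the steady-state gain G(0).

G(0) = 1/27 ≈ 0.03704

Set s = 0: G(0) = (1) / (27) = 1/27.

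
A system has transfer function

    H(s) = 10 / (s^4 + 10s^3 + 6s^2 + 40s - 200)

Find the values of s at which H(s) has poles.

s = -1 + 3j, -1 - 3j, -10, 2

The poles are the roots of the denominator s^4 + 10s^3 + 6s^2 + 40s - 200 = 0.
Trying s = -10: the polynomial evaluates to 0, so (s + 10) is a factor.
Dividing out leaves s^3 + 6s - 20 = 0.
This factors further as (s^2 + 2s + 10)(s - 2) = 0.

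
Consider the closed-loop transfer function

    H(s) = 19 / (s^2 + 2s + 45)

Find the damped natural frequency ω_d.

ω_d ≈ 6.633 rad/s

Comparing s^2 + 2s + 45 to s^2 + 2ζωₙs + ωₙ²: ωₙ = √45 ≈ 6.708 rad/s and ζ = 2/(2·√45) ≈ 0.1491.
ζωₙ = 2/2 = 1, so ω_d = ωₙ√(1−ζ²) = √(ωₙ² − (ζωₙ)²) = √(45 − 1²) = √44 ≈ 6.633 rad/s.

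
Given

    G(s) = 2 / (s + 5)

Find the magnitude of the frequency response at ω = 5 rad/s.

Substitute s = j5: numerator = 2, denominator = 5 + j5.
|G(j5)| = |2| / |5 + j5| = 2 / 7.0711 ≈ 0.2828.

|G(j5)| ≈ 0.2828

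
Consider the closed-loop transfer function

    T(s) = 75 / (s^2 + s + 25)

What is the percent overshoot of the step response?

%OS ≈ 72.9%

Comparing s^2 + s + 25 to s^2 + 2ζωₙs + ωₙ²: ωₙ = 5 rad/s and ζ = 1/(2·5) = 0.1.
%OS = 100·exp(−πζ/√(1−ζ²)) = 100·exp(−π·0.1/√(1−0.1²)) ≈ 72.9%.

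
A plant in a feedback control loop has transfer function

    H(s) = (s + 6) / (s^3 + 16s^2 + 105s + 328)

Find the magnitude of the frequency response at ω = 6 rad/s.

Substitute s = j6: numerator = 6 + j6, denominator = -248 + j414.
|H(j6)| = |6 + j6| / |-248 + j414| = 8.4853 / 482.60 ≈ 0.01758.

|H(j6)| ≈ 0.01758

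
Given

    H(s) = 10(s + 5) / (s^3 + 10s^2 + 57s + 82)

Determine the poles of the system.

The poles are the roots of the denominator s^3 + 10s^2 + 57s + 82 = 0.
Trying s = -2: the polynomial evaluates to 0, so (s + 2) is a factor.
Dividing out leaves s^2 + 8s + 41 = 0.
The quadratic formula then gives s = -4 ± 5j.

s = -2, -4 + 5j, -4 - 5j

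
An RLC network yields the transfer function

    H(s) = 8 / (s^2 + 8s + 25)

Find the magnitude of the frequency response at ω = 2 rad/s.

|H(j2)| ≈ 0.3030

Substitute s = j2: numerator = 8, denominator = 21 + j16.
|H(j2)| = |8| / |21 + j16| = 8 / 26.401 ≈ 0.3030.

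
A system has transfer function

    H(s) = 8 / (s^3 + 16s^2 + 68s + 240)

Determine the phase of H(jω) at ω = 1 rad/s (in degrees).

∠H(j1) ≈ -16.65°

At s = j1: numerator = 8, denominator = 224 + j67.
∠H = ∠num − ∠den = 0° − (16.652°) = -16.65°.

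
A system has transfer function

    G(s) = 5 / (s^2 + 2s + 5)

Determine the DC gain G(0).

Set s = 0: G(0) = (5) / (5) = 1.

G(0) = 1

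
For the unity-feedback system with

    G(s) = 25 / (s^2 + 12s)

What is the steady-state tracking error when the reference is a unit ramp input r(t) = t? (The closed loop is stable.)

e_ss = 0.4800

G(s) has one pole at the origin.
This is a Type 1 system. Kv = lim_{s→0} s·G(s) = 25/12.
e_ss = 1/Kv = 1/(25/12) = 12/25 ≈ 0.4800.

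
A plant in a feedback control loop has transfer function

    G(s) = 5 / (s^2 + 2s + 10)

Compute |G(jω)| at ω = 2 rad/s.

|G(j2)| ≈ 0.6934

Substitute s = j2: numerator = 5, denominator = 6 + j4.
|G(j2)| = |5| / |6 + j4| = 5 / 7.2111 ≈ 0.6934.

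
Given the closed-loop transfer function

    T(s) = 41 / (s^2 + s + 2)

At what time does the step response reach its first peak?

Comparing s^2 + s + 2 to s^2 + 2ζωₙs + ωₙ²: ωₙ = √2 ≈ 1.414 rad/s and ζ = 1/(2·√2) ≈ 0.3536.
ζωₙ = 1/2 = 0.5, so ω_d = ωₙ√(1−ζ²) = √(ωₙ² − (ζωₙ)²) = √(2 − 0.5²) = √1.75 ≈ 1.323 rad/s.
t_p = π/ω_d = π/1.323 ≈ 2.375 s.

t_p ≈ 2.375 s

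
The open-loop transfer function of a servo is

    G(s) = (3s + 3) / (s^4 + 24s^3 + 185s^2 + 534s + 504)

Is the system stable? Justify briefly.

The denominator s^4 + 24s^3 + 185s^2 + 534s + 504 factors as (s + 2)(s + 3)(s + 7)(s + 12), giving poles at s = -2, -3, -7, -12.
Since all poles lie strictly in the left half-plane, the system is stable.

stable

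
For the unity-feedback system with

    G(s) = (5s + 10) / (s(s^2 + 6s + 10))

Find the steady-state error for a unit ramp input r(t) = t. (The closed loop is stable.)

G(s) has one pole at the origin.
This is a Type 1 system. Kv = lim_{s→0} s·G(s) = 10/10 = 1.
e_ss = 1/Kv = 1/(1) = 1.

e_ss = 1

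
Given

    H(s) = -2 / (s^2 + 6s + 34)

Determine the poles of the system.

The poles are the roots of the denominator s^2 + 6s + 34 = 0.
Using the quadratic formula: s = (-6 ± √(-100))/2 = -3 ± 5j.

s = -3 + 5j, -3 - 5j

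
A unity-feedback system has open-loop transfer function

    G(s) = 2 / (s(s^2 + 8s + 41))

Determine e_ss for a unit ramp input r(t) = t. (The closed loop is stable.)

G(s) has one pole at the origin.
This is a Type 1 system. Kv = lim_{s→0} s·G(s) = 2/41.
e_ss = 1/Kv = 1/(2/41) = 41/2 ≈ 20.50.

e_ss = 20.50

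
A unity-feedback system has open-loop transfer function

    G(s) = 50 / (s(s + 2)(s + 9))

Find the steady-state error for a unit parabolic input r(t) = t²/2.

e_ss = ∞

G(s) has one pole at the origin.
This is a Type 1 system; Ka = lim_{s→0} s^2·G(s) = 0, so the steady-state error for a parabola input is infinite.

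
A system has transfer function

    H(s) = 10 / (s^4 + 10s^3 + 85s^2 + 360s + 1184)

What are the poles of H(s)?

s = -1 ± 6j, -4 ± 4j

The poles are the roots of the denominator s^4 + 10s^3 + 85s^2 + 360s + 1184 = 0.
No real roots exist; factor into two real quadratics: (s^2 + 2s + 37)(s^2 + 8s + 32) = 0.
Each quadratic gives a conjugate pair via the quadratic formula.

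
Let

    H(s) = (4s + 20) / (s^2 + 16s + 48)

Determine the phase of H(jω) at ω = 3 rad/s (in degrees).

At s = j3: numerator = 20 + j12, denominator = 39 + j48.
∠H = ∠num − ∠den = 30.964° − (50.906°) = -19.94°.

∠H(j3) ≈ -19.94°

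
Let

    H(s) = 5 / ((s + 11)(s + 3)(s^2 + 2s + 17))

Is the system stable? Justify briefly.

The poles can be read from the denominator factors: s = -11, -3, -1 ± 4j.
Since all poles lie strictly in the left half-plane, the system is stable.

stable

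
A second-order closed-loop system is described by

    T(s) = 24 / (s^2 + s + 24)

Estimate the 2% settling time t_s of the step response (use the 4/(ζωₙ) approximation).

Comparing s^2 + s + 24 to s^2 + 2ζωₙs + ωₙ²: ωₙ = √24 ≈ 4.899 rad/s and ζ = 1/(2·√24) ≈ 0.1021.
ζωₙ = 1/2 = 0.5, so t_s ≈ 4/(ζωₙ) = 4/0.5 = 8 s.

t_s ≈ 8 s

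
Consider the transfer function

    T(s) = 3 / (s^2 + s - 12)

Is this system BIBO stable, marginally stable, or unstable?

unstable

The denominator s^2 + s - 12 factors as (s - 3)(s + 4), giving poles at s = 3, -4.
Since the pole(s) at s = 3 lie in the right half-plane, the system is unstable.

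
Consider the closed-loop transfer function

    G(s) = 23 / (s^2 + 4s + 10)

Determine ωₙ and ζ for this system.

ωₙ ≈ 3.162 rad/s, ζ ≈ 0.6325

Compare the denominator to the standard form s^2 + 2ζωₙs + ωₙ².
ωₙ² = 10, so ωₙ = √10 ≈ 3.162 rad/s.
2ζωₙ = 4, so ζ = 4/(2·√10) ≈ 0.6325.
With ζ = 0.6325 the response is underdamped.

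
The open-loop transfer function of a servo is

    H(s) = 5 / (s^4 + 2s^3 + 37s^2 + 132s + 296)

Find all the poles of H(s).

s = 1 ± 6j, -2 ± 2j

The poles are the roots of the denominator s^4 + 2s^3 + 37s^2 + 132s + 296 = 0.
No real roots exist; factor into two real quadratics: (s^2 - 2s + 37)(s^2 + 4s + 8) = 0.
Each quadratic gives a conjugate pair via the quadratic formula.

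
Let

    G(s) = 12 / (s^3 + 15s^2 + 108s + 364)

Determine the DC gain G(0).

G(0) = 3/91 ≈ 0.03297

Set s = 0: G(0) = (12) / (364) = 3/91.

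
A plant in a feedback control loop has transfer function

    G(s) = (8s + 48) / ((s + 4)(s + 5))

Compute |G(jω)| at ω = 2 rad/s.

|G(j2)| ≈ 2.101

Substitute s = j2: numerator = 48 + j16, denominator = 16 + j18.
|G(j2)| = |48 + j16| / |16 + j18| = 50.596 / 24.083 ≈ 2.101.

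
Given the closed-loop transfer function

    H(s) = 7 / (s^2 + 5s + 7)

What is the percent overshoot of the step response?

%OS ≈ 0.0115%

Comparing s^2 + 5s + 7 to s^2 + 2ζωₙs + ωₙ²: ωₙ = √7 ≈ 2.646 rad/s and ζ = 5/(2·√7) ≈ 0.9449.
%OS = 100·exp(−πζ/√(1−ζ²)) = 100·exp(−π·0.9449/√(1−0.9449²)) ≈ 0.0115%.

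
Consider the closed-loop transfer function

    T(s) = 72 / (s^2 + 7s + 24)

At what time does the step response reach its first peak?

Comparing s^2 + 7s + 24 to s^2 + 2ζωₙs + ωₙ²: ωₙ = √24 ≈ 4.899 rad/s and ζ = 7/(2·√24) ≈ 0.7144.
ζωₙ = 7/2 = 3.5, so ω_d = ωₙ√(1−ζ²) = √(ωₙ² − (ζωₙ)²) = √(24 − 3.5²) = √11.75 ≈ 3.428 rad/s.
t_p = π/ω_d = π/3.428 ≈ 0.9165 s.

t_p ≈ 0.9165 s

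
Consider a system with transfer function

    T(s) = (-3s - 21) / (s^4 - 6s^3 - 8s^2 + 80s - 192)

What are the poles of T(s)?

s = 2 ± 2j, 6, -4

The poles are the roots of the denominator s^4 - 6s^3 - 8s^2 + 80s - 192 = 0.
Trying s = 6: the polynomial evaluates to 0, so (s - 6) is a factor.
Dividing out leaves s^3 - 8s + 32 = 0.
This factors further as (s^2 - 4s + 8)(s + 4) = 0.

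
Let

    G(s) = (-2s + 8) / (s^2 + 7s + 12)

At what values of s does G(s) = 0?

s = 4

Set the numerator to zero: -2s + 8 = 0, i.e. -2·(s - 4) = 0.
So s = 4.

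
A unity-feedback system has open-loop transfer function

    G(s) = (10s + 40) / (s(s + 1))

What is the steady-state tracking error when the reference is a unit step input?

e_ss = 0

G(s) has one pole at the origin.
This is a Type 1 system; for a step input the steady-state error is zero.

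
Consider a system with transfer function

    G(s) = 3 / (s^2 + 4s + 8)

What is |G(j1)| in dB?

Substitute s = j1: numerator = 3, denominator = 7 + j4.
|G(j1)| = |3| / |7 + j4| = 3 / 8.0623 ≈ 0.3721.
In decibels: 20·log₁₀(0.3721) ≈ -8.59 dB.

|G(j1)|_dB ≈ -8.59 dB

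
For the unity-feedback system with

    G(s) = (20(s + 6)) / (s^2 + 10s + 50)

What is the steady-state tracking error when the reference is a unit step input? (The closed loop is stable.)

e_ss = 0.2941

G(s) has no poles at the origin.
This is a Type 0 system. Kp = lim_{s→0} G(s) = 120/50 = 12/5.
e_ss = 1/(1 + Kp) = 1/(1 + 12/5) = 5/17 ≈ 0.2941.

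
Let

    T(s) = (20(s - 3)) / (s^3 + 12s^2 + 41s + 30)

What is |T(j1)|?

Substitute s = j1: numerator = -60 + j20, denominator = 18 + j40.
|T(j1)| = |-60 + j20| / |18 + j40| = 63.246 / 43.863 ≈ 1.442.

|T(j1)| ≈ 1.442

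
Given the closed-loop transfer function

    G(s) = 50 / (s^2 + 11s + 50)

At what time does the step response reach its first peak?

Comparing s^2 + 11s + 50 to s^2 + 2ζωₙs + ωₙ²: ωₙ = √50 ≈ 7.071 rad/s and ζ = 11/(2·√50) ≈ 0.7778.
ζωₙ = 11/2 = 5.5, so ω_d = ωₙ√(1−ζ²) = √(ωₙ² − (ζωₙ)²) = √(50 − 5.5²) = √19.75 ≈ 4.444 rad/s.
t_p = π/ω_d = π/4.444 ≈ 0.7069 s.

t_p ≈ 0.7069 s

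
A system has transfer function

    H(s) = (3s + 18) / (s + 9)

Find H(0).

Set s = 0: H(0) = (18) / (9) = 2.

H(0) = 2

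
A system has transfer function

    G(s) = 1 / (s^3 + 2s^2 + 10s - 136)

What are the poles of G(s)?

s = -3 ± 5j, 4

The poles are the roots of the denominator s^3 + 2s^2 + 10s - 136 = 0.
Trying s = 4: the polynomial evaluates to 0, so (s - 4) is a factor.
Dividing out leaves s^2 + 6s + 34 = 0.
The quadratic formula then gives s = -3 ± 5j.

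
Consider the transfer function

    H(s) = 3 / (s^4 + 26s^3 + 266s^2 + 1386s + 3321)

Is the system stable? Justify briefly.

The denominator s^4 + 26s^3 + 266s^2 + 1386s + 3321 factors as (s + 9)^2(s^2 + 8s + 41), giving poles at s = -9, -9, -4 + 5j, -4 - 5j.
Since all poles lie strictly in the left half-plane, the system is stable.

stable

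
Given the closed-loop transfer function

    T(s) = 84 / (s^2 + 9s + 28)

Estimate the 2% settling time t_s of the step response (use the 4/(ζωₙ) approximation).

Comparing s^2 + 9s + 28 to s^2 + 2ζωₙs + ωₙ²: ωₙ = √28 ≈ 5.292 rad/s and ζ = 9/(2·√28) ≈ 0.8504.
ζωₙ = 9/2 = 4.5, so t_s ≈ 4/(ζωₙ) = 4/4.5 ≈ 0.8889 s.

t_s ≈ 0.8889 s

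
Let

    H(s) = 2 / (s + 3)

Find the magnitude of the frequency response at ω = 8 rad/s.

Substitute s = j8: numerator = 2, denominator = 3 + j8.
|H(j8)| = |2| / |3 + j8| = 2 / 8.5440 ≈ 0.2341.

|H(j8)| ≈ 0.2341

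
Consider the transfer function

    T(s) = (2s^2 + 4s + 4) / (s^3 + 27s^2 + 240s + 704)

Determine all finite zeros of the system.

s = -1 + j, -1 - j

Set the numerator to zero: 2s^2 + 4s + 4 = 0, i.e. 2·(s^2 + 2s + 2) = 0.
Factoring: (s^2 + 2s + 2) = 0.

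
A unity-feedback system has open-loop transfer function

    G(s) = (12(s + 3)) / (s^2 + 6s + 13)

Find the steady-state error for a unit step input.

G(s) has no poles at the origin.
This is a Type 0 system. Kp = lim_{s→0} G(s) = 36/13.
e_ss = 1/(1 + Kp) = 1/(1 + 36/13) = 13/49 ≈ 0.2653.

e_ss = 0.2653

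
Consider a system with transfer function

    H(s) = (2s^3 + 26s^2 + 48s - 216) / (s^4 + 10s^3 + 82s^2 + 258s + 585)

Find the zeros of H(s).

s = -9, -6, 2

Set the numerator to zero: 2s^3 + 26s^2 + 48s - 216 = 0, i.e. 2·(s^3 + 13s^2 + 24s - 108) = 0.
Factoring: (s + 9)(s + 6)(s - 2) = 0.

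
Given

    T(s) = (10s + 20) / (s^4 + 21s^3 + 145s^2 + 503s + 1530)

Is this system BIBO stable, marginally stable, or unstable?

The denominator s^4 + 21s^3 + 145s^2 + 503s + 1530 factors as (s^2 + 2s + 17)(s + 10)(s + 9), giving poles at s = -1 + 4j, -1 - 4j, -10, -9.
Since all poles lie strictly in the left half-plane, the system is stable.

stable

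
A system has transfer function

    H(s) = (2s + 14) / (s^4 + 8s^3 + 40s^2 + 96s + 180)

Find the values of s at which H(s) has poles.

The poles are the roots of the denominator s^4 + 8s^3 + 40s^2 + 96s + 180 = 0.
No real roots exist; factor into two real quadratics: (s^2 + 2s + 10)(s^2 + 6s + 18) = 0.
Each quadratic gives a conjugate pair via the quadratic formula.

s = -1 + 3j, -1 - 3j, -3 + 3j, -3 - 3j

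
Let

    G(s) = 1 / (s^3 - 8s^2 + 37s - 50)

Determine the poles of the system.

The poles are the roots of the denominator s^3 - 8s^2 + 37s - 50 = 0.
Trying s = 2: the polynomial evaluates to 0, so (s - 2) is a factor.
Dividing out leaves s^2 - 6s + 25 = 0.
The quadratic formula then gives s = 3 ± 4j.

s = 3 ± 4j, 2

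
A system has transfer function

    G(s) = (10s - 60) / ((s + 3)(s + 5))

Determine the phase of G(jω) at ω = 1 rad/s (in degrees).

∠G(j1) ≈ 140.8°

At s = j1: numerator = -60 + j10, denominator = 14 + j8.
∠G = ∠num − ∠den = 170.54° − (29.745°) = 140.8°.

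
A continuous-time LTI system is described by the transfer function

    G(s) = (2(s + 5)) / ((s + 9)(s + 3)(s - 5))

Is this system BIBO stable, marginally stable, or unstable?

unstable

The poles can be read from the denominator factors: s = -9, -3, 5.
Since the pole(s) at s = 5 lie in the right half-plane, the system is unstable.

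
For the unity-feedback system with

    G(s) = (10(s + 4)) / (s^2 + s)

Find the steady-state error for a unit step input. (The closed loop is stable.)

e_ss = 0

G(s) has one pole at the origin.
This is a Type 1 system; for a step input the steady-state error is zero.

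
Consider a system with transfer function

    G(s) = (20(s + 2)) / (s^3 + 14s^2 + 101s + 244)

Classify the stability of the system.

stable

The denominator s^3 + 14s^2 + 101s + 244 factors as (s + 4)(s^2 + 10s + 61), giving poles at s = -4, -5 + 6j, -5 - 6j.
Since all poles lie strictly in the left half-plane, the system is stable.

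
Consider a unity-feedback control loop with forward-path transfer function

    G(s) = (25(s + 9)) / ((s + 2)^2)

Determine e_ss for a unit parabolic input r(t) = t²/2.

G(s) has no poles at the origin.
This is a Type 0 system; Ka = lim_{s→0} s^2·G(s) = 0, so the steady-state error for a parabola input is infinite.

e_ss = ∞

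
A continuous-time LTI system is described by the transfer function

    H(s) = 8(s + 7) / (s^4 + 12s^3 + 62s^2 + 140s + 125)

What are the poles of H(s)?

s = -2 + j, -2 - j, -4 + 3j, -4 - 3j

The poles are the roots of the denominator s^4 + 12s^3 + 62s^2 + 140s + 125 = 0.
No real roots exist; factor into two real quadratics: (s^2 + 4s + 5)(s^2 + 8s + 25) = 0.
Each quadratic gives a conjugate pair via the quadratic formula.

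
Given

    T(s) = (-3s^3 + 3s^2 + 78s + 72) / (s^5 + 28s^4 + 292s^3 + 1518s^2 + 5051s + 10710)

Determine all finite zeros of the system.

s = -1, -4, 6

Set the numerator to zero: -3s^3 + 3s^2 + 78s + 72 = 0, i.e. -3·(s^3 - s^2 - 26s - 24) = 0.
Factoring: (s + 1)(s + 4)(s - 6) = 0.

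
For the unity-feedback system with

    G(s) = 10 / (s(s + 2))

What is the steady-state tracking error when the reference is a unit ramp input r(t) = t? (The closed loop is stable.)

e_ss = 0.2000

G(s) has one pole at the origin.
This is a Type 1 system. Kv = lim_{s→0} s·G(s) = 10/2 = 5.
e_ss = 1/Kv = 1/(5) = 1/5 ≈ 0.2000.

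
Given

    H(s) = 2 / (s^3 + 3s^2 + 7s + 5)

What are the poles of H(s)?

The poles are the roots of the denominator s^3 + 3s^2 + 7s + 5 = 0.
Trying s = -1: the polynomial evaluates to 0, so (s + 1) is a factor.
Dividing out leaves s^2 + 2s + 5 = 0.
The quadratic formula then gives s = -1 ± 2j.

s = -1 + 2j, -1 - 2j, -1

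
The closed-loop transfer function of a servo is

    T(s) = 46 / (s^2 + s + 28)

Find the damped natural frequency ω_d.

ω_d ≈ 5.268 rad/s

Comparing s^2 + s + 28 to s^2 + 2ζωₙs + ωₙ²: ωₙ = √28 ≈ 5.292 rad/s and ζ = 1/(2·√28) ≈ 0.09449.
ζωₙ = 1/2 = 0.5, so ω_d = ωₙ√(1−ζ²) = √(ωₙ² − (ζωₙ)²) = √(28 − 0.5²) = √27.75 ≈ 5.268 rad/s.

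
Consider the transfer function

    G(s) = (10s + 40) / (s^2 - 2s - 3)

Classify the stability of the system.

unstable

The denominator s^2 - 2s - 3 factors as (s + 1)(s - 3), giving poles at s = -1, 3.
Since the pole(s) at s = 3 lie in the right half-plane, the system is unstable.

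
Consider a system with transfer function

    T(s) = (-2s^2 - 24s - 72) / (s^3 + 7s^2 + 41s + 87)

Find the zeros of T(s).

Set the numerator to zero: -2s^2 - 24s - 72 = 0, i.e. -2·(s^2 + 12s + 36) = 0.
Factoring: (s + 6)^2 = 0.

s = -6, -6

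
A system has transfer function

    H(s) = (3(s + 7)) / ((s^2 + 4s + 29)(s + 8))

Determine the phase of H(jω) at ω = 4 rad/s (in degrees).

∠H(j4) ≈ -47.73°

At s = j4: numerator = 21 + j12, denominator = 40 + j180.
∠H = ∠num − ∠den = 29.745° − (77.471°) = -47.73°.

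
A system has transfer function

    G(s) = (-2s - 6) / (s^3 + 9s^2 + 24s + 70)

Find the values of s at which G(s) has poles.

The poles are the roots of the denominator s^3 + 9s^2 + 24s + 70 = 0.
Trying s = -7: the polynomial evaluates to 0, so (s + 7) is a factor.
Dividing out leaves s^2 + 2s + 10 = 0.
The quadratic formula then gives s = -1 ± 3j.

s = -1 + 3j, -1 - 3j, -7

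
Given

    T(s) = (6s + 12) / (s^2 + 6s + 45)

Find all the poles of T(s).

s = -3 ± 6j

The poles are the roots of the denominator s^2 + 6s + 45 = 0.
Using the quadratic formula: s = (-6 ± √(-144))/2 = -3 ± 6j.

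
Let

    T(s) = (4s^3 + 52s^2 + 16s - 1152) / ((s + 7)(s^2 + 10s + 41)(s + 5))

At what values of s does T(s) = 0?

s = 4, -9, -8

Set the numerator to zero: 4s^3 + 52s^2 + 16s - 1152 = 0, i.e. 4·(s^3 + 13s^2 + 4s - 288) = 0.
Factoring: (s - 4)(s + 9)(s + 8) = 0.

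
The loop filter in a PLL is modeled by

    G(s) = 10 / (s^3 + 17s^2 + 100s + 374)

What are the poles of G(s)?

s = -3 + 5j, -3 - 5j, -11

The poles are the roots of the denominator s^3 + 17s^2 + 100s + 374 = 0.
Trying s = -11: the polynomial evaluates to 0, so (s + 11) is a factor.
Dividing out leaves s^2 + 6s + 34 = 0.
The quadratic formula then gives s = -3 ± 5j.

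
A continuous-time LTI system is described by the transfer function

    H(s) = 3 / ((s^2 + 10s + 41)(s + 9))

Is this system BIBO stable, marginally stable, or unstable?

The poles can be read from the denominator factors: s = -5 + 4j, -5 - 4j, -9.
Since all poles lie strictly in the left half-plane, the system is stable.

stable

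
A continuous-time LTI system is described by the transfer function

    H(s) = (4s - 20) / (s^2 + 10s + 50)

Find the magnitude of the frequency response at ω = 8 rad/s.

|H(j8)| ≈ 0.4646

Substitute s = j8: numerator = -20 + j32, denominator = -14 + j80.
|H(j8)| = |-20 + j32| / |-14 + j80| = 37.736 / 81.216 ≈ 0.4646.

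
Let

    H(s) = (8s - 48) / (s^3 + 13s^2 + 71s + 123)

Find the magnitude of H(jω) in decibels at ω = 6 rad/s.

Substitute s = j6: numerator = -48 + j48, denominator = -345 + j210.
|H(j6)| = |-48 + j48| / |-345 + j210| = 67.882 / 403.89 ≈ 0.1681.
In decibels: 20·log₁₀(0.1681) ≈ -15.5 dB.

|H(j6)|_dB ≈ -15.5 dB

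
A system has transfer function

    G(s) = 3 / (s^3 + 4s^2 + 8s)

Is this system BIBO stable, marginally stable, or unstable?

marginally stable

The denominator s^3 + 4s^2 + 8s factors as s(s^2 + 4s + 8), giving poles at s = 0, -2 + 2j, -2 - 2j.
Since the simple pole(s) at s = 0 lie on the jω-axis with none in the right half-plane, the system is marginally stable.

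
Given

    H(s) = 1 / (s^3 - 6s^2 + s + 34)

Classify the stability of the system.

The denominator s^3 - 6s^2 + s + 34 factors as (s + 2)(s^2 - 8s + 17), giving poles at s = -2, 4 + j, 4 - j.
Since the pole(s) at s = 4 + j, 4 - j lie in the right half-plane, the system is unstable.

unstable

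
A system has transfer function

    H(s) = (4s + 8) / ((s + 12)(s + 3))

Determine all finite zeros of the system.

Set the numerator to zero: 4s + 8 = 0, i.e. 4·(s + 2) = 0.
So s = -2.

s = -2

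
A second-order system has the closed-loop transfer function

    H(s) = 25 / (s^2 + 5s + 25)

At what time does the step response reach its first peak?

Comparing s^2 + 5s + 25 to s^2 + 2ζωₙs + ωₙ²: ωₙ = 5 rad/s and ζ = 5/(2·5) = 0.5.
ζωₙ = 5/2 = 2.5, so ω_d = ωₙ√(1−ζ²) = √(ωₙ² − (ζωₙ)²) = √(25 − 2.5²) = √18.75 ≈ 4.330 rad/s.
t_p = π/ω_d = π/4.330 ≈ 0.7255 s.

t_p ≈ 0.7255 s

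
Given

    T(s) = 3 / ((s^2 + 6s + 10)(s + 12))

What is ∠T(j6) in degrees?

At s = j6: numerator = 3, denominator = -528 + j276.
∠T = ∠num − ∠den = 0° − (152.40°) = -152.4°.

∠T(j6) ≈ -152.4°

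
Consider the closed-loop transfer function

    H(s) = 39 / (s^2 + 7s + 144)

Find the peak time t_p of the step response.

Comparing s^2 + 7s + 144 to s^2 + 2ζωₙs + ωₙ²: ωₙ = 12 rad/s and ζ = 7/(2·12) ≈ 0.2917.
ζωₙ = 7/2 = 3.5, so ω_d = ωₙ√(1−ζ²) = √(ωₙ² − (ζωₙ)²) = √(144 − 3.5²) = √131.75 ≈ 11.48 rad/s.
t_p = π/ω_d = π/11.48 ≈ 0.2737 s.

t_p ≈ 0.2737 s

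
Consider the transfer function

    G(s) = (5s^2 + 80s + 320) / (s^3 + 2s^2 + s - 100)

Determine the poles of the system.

s = -3 + 4j, -3 - 4j, 4

The poles are the roots of the denominator s^3 + 2s^2 + s - 100 = 0.
Trying s = 4: the polynomial evaluates to 0, so (s - 4) is a factor.
Dividing out leaves s^2 + 6s + 25 = 0.
The quadratic formula then gives s = -3 ± 4j.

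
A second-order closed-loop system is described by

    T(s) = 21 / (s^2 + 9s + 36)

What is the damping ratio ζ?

ζ = 0.75

Compare the denominator to the standard form s^2 + 2ζωₙs + ωₙ².
ωₙ² = 36, so ωₙ = 6 rad/s.
2ζωₙ = 9, so ζ = 9/(2·6) = 0.75.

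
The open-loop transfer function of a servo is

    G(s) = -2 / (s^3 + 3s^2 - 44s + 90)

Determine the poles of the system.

The poles are the roots of the denominator s^3 + 3s^2 - 44s + 90 = 0.
Trying s = -9: the polynomial evaluates to 0, so (s + 9) is a factor.
Dividing out leaves s^2 - 6s + 10 = 0.
The quadratic formula then gives s = 3 ± 1j.

s = 3 ± j, -9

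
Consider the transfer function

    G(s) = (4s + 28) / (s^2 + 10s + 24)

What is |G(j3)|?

Substitute s = j3: numerator = 28 + j12, denominator = 15 + j30.
|G(j3)| = |28 + j12| / |15 + j30| = 30.463 / 33.541 ≈ 0.9082.

|G(j3)| ≈ 0.9082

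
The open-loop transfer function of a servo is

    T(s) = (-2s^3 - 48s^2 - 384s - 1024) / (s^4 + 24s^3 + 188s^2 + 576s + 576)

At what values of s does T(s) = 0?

Set the numerator to zero: -2s^3 - 48s^2 - 384s - 1024 = 0, i.e. -2·(s^3 + 24s^2 + 192s + 512) = 0.
Factoring: (s + 8)^3 = 0.

s = -8, -8, -8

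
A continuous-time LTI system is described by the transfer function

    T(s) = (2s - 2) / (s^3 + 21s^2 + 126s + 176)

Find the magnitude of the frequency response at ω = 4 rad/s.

|T(j4)| ≈ 0.01761

Substitute s = j4: numerator = -2 + j8, denominator = -160 + j440.
|T(j4)| = |-2 + j8| / |-160 + j440| = 8.2462 / 468.19 ≈ 0.01761.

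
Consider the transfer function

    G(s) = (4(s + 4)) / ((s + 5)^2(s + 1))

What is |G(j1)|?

Substitute s = j1: numerator = 16 + j4, denominator = 14 + j34.
|G(j1)| = |16 + j4| / |14 + j34| = 16.492 / 36.770 ≈ 0.4485.

|G(j1)| ≈ 0.4485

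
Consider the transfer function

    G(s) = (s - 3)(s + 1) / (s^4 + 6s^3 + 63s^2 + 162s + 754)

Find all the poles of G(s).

s = -2 ± 5j, -1 ± 5j

The poles are the roots of the denominator s^4 + 6s^3 + 63s^2 + 162s + 754 = 0.
No real roots exist; factor into two real quadratics: (s^2 + 4s + 29)(s^2 + 2s + 26) = 0.
Each quadratic gives a conjugate pair via the quadratic formula.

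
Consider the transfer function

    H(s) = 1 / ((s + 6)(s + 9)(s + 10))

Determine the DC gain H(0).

H(0) = 1/540 ≈ 0.001852

At s = 0 each factor (s + a) contributes a and each (s^2 + bs + c) contributes c.
H(0) = 1·1 / ((6) · (9) · (10)) = 1/540 = 1/540.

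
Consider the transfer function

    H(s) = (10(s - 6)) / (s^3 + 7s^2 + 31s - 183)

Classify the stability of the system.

The denominator s^3 + 7s^2 + 31s - 183 factors as (s^2 + 10s + 61)(s - 3), giving poles at s = -5 + 6j, -5 - 6j, 3.
Since the pole(s) at s = 3 lie in the right half-plane, the system is unstable.

unstable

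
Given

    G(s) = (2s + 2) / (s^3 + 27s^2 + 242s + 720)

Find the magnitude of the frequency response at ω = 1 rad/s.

|G(j1)| ≈ 0.003855

Substitute s = j1: numerator = 2 + j2, denominator = 693 + j241.
|G(j1)| = |2 + j2| / |693 + j241| = 2.8284 / 733.71 ≈ 0.003855.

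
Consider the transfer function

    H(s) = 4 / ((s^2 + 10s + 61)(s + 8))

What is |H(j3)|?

Substitute s = j3: numerator = 4, denominator = 326 + j396.
|H(j3)| = |4| / |326 + j396| = 4 / 512.92 ≈ 0.007798.

|H(j3)| ≈ 0.007798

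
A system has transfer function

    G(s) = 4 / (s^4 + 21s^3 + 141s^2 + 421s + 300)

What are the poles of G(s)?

s = -4 ± 3j, -12, -1

The poles are the roots of the denominator s^4 + 21s^3 + 141s^2 + 421s + 300 = 0.
Trying s = -12: the polynomial evaluates to 0, so (s + 12) is a factor.
Dividing out leaves s^3 + 9s^2 + 33s + 25 = 0.
This factors further as (s^2 + 8s + 25)(s + 1) = 0.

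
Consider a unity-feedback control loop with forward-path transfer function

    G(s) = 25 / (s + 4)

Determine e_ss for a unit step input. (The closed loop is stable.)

G(s) has no poles at the origin.
This is a Type 0 system. Kp = lim_{s→0} G(s) = 25/4.
e_ss = 1/(1 + Kp) = 1/(1 + 25/4) = 4/29 ≈ 0.1379.

e_ss = 0.1379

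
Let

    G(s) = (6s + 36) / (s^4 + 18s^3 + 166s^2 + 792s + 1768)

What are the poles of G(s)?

The poles are the roots of the denominator s^4 + 18s^3 + 166s^2 + 792s + 1768 = 0.
No real roots exist; factor into two real quadratics: (s^2 + 10s + 34)(s^2 + 8s + 52) = 0.
Each quadratic gives a conjugate pair via the quadratic formula.

s = -5 ± 3j, -4 ± 6j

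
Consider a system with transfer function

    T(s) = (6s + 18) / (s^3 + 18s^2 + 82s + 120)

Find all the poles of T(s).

s = -3 ± j, -12

The poles are the roots of the denominator s^3 + 18s^2 + 82s + 120 = 0.
Trying s = -12: the polynomial evaluates to 0, so (s + 12) is a factor.
Dividing out leaves s^2 + 6s + 10 = 0.
The quadratic formula then gives s = -3 ± 1j.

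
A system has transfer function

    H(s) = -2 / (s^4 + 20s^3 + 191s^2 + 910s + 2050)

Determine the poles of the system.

s = -5 ± 4j, -5 ± 5j

The poles are the roots of the denominator s^4 + 20s^3 + 191s^2 + 910s + 2050 = 0.
No real roots exist; factor into two real quadratics: (s^2 + 10s + 41)(s^2 + 10s + 50) = 0.
Each quadratic gives a conjugate pair via the quadratic formula.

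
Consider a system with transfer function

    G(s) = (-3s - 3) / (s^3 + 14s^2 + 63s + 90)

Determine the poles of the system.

The poles are the roots of the denominator s^3 + 14s^2 + 63s + 90 = 0.
Trying s = -5: the polynomial evaluates to 0, so (s + 5) is a factor.
Dividing out leaves s^2 + 9s + 18 = 0.
Factoring the quadratic: (s + 6)(s + 3) = 0.

s = -5, -6, -3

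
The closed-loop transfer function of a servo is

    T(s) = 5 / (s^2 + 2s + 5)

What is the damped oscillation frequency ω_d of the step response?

Comparing s^2 + 2s + 5 to s^2 + 2ζωₙs + ωₙ²: ωₙ = √5 ≈ 2.236 rad/s and ζ = 2/(2·√5) ≈ 0.4472.
ζωₙ = 2/2 = 1, so ω_d = ωₙ√(1−ζ²) = √(ωₙ² − (ζωₙ)²) = √(5 − 1²) = √4 = 2 rad/s.

ω_d = 2 rad/s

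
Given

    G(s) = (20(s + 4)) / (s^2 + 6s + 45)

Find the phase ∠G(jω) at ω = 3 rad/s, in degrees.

At s = j3: numerator = 80 + j60, denominator = 36 + j18.
∠G = ∠num − ∠den = 36.870° − (26.565°) = 10.30°.

∠G(j3) ≈ 10.30°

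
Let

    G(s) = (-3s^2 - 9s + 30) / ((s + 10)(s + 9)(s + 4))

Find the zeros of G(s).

Set the numerator to zero: -3s^2 - 9s + 30 = 0, i.e. -3·(s^2 + 3s - 10) = 0.
Factoring: (s + 5)(s - 2) = 0.

s = -5, 2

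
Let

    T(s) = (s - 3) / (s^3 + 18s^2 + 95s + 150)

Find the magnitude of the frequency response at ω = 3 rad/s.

Substitute s = j3: numerator = -3 + j3, denominator = -12 + j258.
|T(j3)| = |-3 + j3| / |-12 + j258| = 4.2426 / 258.28 ≈ 0.01643.

|T(j3)| ≈ 0.01643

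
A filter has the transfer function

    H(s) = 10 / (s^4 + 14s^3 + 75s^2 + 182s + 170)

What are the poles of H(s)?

s = -4 ± j, -3 ± j

The poles are the roots of the denominator s^4 + 14s^3 + 75s^2 + 182s + 170 = 0.
No real roots exist; factor into two real quadratics: (s^2 + 8s + 17)(s^2 + 6s + 10) = 0.
Each quadratic gives a conjugate pair via the quadratic formula.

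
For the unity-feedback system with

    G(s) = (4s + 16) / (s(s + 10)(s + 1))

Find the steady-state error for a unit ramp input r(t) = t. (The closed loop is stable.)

e_ss = 0.6250

G(s) has one pole at the origin.
This is a Type 1 system. Kv = lim_{s→0} s·G(s) = 16/10 = 8/5.
e_ss = 1/Kv = 1/(8/5) = 5/8 ≈ 0.6250.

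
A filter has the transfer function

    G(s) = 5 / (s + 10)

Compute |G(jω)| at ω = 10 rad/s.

|G(j10)| ≈ 0.3536

Substitute s = j10: numerator = 5, denominator = 10 + j10.
|G(j10)| = |5| / |10 + j10| = 5 / 14.142 ≈ 0.3536.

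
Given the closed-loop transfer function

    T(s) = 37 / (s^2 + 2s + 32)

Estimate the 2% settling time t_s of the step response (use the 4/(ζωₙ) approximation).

t_s ≈ 4 s

Comparing s^2 + 2s + 32 to s^2 + 2ζωₙs + ωₙ²: ωₙ = √32 ≈ 5.657 rad/s and ζ = 2/(2·√32) ≈ 0.1768.
ζωₙ = 2/2 = 1, so t_s ≈ 4/(ζωₙ) = 4/1 = 4 s.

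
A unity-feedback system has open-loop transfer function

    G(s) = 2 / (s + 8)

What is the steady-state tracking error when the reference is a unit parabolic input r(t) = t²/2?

G(s) has no poles at the origin.
This is a Type 0 system; Ka = lim_{s→0} s^2·G(s) = 0, so the steady-state error for a parabola input is infinite.

e_ss = ∞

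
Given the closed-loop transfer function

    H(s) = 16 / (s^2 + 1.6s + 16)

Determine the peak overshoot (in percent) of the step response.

Comparing s^2 + 1.6s + 16 to s^2 + 2ζωₙs + ωₙ²: ωₙ = 4 rad/s and ζ = 1.6/(2·4) = 0.2.
%OS = 100·exp(−πζ/√(1−ζ²)) = 100·exp(−π·0.2/√(1−0.2²)) ≈ 52.7%.

%OS ≈ 52.7%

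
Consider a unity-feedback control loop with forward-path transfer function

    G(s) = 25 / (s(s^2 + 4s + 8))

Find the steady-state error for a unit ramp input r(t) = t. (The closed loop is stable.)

G(s) has one pole at the origin.
This is a Type 1 system. Kv = lim_{s→0} s·G(s) = 25/8.
e_ss = 1/Kv = 1/(25/8) = 8/25 ≈ 0.3200.

e_ss = 0.3200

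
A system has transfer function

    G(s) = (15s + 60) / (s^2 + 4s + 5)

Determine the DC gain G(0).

G(0) = 12

Set s = 0: G(0) = (60) / (5) = 12.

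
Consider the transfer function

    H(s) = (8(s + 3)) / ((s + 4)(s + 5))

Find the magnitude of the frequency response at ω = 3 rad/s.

Substitute s = j3: numerator = 24 + j24, denominator = 11 + j27.
|H(j3)| = |24 + j24| / |11 + j27| = 33.941 / 29.155 ≈ 1.164.

|H(j3)| ≈ 1.164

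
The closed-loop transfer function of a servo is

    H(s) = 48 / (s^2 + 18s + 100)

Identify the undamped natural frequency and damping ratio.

Compare the denominator to the standard form s^2 + 2ζωₙs + ωₙ².
ωₙ² = 100, so ωₙ = 10 rad/s.
2ζωₙ = 18, so ζ = 18/(2·10) = 0.9.
With ζ = 0.9 the response is underdamped.

ωₙ = 10 rad/s, ζ = 0.9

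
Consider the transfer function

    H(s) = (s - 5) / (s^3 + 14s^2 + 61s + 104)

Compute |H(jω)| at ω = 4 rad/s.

Substitute s = j4: numerator = -5 + j4, denominator = -120 + j180.
|H(j4)| = |-5 + j4| / |-120 + j180| = 6.4031 / 216.33 ≈ 0.02960.

|H(j4)| ≈ 0.02960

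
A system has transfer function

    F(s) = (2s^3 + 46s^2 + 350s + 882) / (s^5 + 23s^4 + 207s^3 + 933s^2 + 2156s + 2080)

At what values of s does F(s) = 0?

s = -9, -7, -7

Set the numerator to zero: 2s^3 + 46s^2 + 350s + 882 = 0, i.e. 2·(s^3 + 23s^2 + 175s + 441) = 0.
Factoring: (s + 9)(s + 7)^2 = 0.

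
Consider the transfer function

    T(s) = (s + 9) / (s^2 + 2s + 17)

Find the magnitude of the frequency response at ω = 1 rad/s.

|T(j1)| ≈ 0.5616

Substitute s = j1: numerator = 9 + j1, denominator = 16 + j2.
|T(j1)| = |9 + j1| / |16 + j2| = 9.0554 / 16.125 ≈ 0.5616.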